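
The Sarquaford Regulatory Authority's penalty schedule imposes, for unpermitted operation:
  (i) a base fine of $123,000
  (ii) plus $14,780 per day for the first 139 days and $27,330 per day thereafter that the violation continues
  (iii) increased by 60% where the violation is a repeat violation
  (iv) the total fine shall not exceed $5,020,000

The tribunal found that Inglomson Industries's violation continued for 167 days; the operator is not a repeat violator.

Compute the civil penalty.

Civil penalty: $2,942,660

First 139 days: 139 × $14,780 = $2,054,420
Remaining days: (167 − 139) × $27,330 = $765,240
Per-day component: $2,054,420 + $765,240 = $2,819,660
Base plus per-day: $123,000 + $2,819,660 = $2,942,660
The operator is not a repeat violator: no 60% increase.
Cap at $5,020,000: $2,942,660 is within the cap, no reduction.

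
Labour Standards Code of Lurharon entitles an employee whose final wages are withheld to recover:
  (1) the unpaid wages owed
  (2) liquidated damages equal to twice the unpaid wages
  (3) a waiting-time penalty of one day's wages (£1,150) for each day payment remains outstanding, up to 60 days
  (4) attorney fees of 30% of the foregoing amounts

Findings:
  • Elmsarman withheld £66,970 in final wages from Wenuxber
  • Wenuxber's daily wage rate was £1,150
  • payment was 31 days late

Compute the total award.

£307,528

Doubled: 2 × £66,970 = £133,940
Penalty days: min(31, 60) = 31
Waiting-time penalty: 31 × £1,150 = £35,650
Subtotal: £66,970 + £133,940 + £35,650 = £236,560
Attorney fees: 30% of £236,560 = £70,968
Total award: £236,560 + £70,968 = £307,528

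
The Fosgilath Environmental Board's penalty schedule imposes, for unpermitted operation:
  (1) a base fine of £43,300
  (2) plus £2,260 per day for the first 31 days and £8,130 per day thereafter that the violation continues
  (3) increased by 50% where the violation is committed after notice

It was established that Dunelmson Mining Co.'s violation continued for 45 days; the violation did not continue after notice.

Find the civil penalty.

£227,180

First 31 days: 31 × £2,260 = £70,060
Remaining days: (45 − 31) × £8,130 = £113,820
Per-day component: £70,060 + £113,820 = £183,880
Base plus per-day: £43,300 + £183,880 = £227,180
The violation did not continue after notice: no 50% increase.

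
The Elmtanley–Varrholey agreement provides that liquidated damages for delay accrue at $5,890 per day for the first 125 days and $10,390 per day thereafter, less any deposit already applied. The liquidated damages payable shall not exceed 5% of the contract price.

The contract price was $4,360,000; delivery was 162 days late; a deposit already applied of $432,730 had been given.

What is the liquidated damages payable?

$218,000

First 125 days: 125 × $5,890 = $736,250
Remaining days: (162 − 125) × $10,390 = $384,430
Accrued per-day damages: $736,250 + $384,430 = $1,120,680
Less deposit already applied: $1,120,680 − $432,730 = $687,950
Cap: 5% of $4,360,000 = $218,000
Cap at $218,000: $687,950 exceeds the cap → $218,000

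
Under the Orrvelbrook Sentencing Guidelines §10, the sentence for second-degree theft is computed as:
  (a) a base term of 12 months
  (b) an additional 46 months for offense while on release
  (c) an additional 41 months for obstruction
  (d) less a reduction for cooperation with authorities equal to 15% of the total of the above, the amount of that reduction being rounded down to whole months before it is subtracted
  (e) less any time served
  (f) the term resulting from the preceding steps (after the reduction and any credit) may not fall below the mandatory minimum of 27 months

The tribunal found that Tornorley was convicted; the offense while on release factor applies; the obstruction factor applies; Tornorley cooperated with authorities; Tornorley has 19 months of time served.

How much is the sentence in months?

Offense while on release enhancement: +46 months
Obstruction enhancement: +41 months
Adjusted term: 12 months + 46 months + 41 months = 99 months
Cooperation with authorities reduction: 15% of 99 months = 14 months (rounded down)
After reduction: 99 − 14 = 85 months
Less time served: 85 months − 19 months = 66 months
Minimum 27 months: 66 months meets the minimum, no increase.

66 months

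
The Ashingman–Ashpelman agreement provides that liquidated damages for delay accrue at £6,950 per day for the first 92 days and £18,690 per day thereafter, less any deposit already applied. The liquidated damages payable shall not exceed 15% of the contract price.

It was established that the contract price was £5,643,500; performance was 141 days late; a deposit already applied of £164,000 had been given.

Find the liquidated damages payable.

£846,525

First 92 days: 92 × £6,950 = £639,400
Remaining days: (141 − 92) × £18,690 = £915,810
Accrued per-day damages: £639,400 + £915,810 = £1,555,210
Less deposit already applied: £1,555,210 − £164,000 = £1,391,210
Cap: 15% of £5,643,500 = £846,525
Cap at £846,525: £1,391,210 exceeds the cap → £846,525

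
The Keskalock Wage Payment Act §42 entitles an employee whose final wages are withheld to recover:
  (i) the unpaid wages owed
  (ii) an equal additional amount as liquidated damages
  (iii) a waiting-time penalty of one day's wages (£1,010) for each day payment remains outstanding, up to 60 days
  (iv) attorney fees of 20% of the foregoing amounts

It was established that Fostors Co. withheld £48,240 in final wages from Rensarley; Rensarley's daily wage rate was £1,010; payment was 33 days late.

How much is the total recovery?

Total award: £155,772

Liquidated damages (equal amount): £48,240
Penalty days: min(33, 60) = 33
Waiting-time penalty: 33 × £1,010 = £33,330
Subtotal: £48,240 + £48,240 + £33,330 = £129,810
Attorney fees: 20% of £129,810 = £25,962
Total award: £129,810 + £25,962 = £155,772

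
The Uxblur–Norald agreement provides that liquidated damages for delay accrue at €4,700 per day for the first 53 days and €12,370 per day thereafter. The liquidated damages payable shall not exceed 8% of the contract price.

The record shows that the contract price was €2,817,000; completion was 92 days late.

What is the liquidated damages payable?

First 53 days: 53 × €4,700 = €249,100
Remaining days: (92 − 53) × €12,370 = €482,430
Accrued per-day damages: €249,100 + €482,430 = €731,530
Cap: 8% of €2,817,000 = €225,360
Cap at €225,360: €731,530 exceeds the cap → €225,360

€225,360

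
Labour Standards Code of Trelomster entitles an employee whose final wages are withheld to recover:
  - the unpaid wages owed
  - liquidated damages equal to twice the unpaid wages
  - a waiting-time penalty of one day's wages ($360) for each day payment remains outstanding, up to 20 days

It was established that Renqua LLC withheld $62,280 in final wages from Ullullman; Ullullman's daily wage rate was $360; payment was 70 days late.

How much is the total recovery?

Doubled: 2 × $62,280 = $124,560
Penalty days: min(70, 20) = 20
Waiting-time penalty: 20 × $360 = $7,200
Total award: $62,280 + $124,560 + $7,200 = $194,040

$194,040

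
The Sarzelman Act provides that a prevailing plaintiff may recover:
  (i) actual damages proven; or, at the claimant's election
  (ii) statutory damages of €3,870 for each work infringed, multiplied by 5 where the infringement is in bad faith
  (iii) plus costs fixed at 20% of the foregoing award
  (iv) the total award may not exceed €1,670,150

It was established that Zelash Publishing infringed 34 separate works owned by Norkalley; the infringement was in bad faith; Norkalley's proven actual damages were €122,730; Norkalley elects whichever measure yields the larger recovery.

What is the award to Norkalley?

Statutory damages: 34 × €3,870 = €131,580
Multiplied by 5: 5 × €131,580 = €657,900
Greater of actual damages (€122,730) or enhanced statutory damages (€657,900): €657,900
Costs: 20% of €657,900 = €131,580
Award plus costs: €657,900 + €131,580 = €789,480
Cap at €1,670,150: €789,480 is within the cap, no reduction.

Award: €789,480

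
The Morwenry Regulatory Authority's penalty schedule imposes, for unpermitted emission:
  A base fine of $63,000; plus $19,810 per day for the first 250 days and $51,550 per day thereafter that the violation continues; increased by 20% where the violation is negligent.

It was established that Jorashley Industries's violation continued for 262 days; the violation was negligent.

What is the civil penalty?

Civil penalty: $6,760,920

First 250 days: 250 × $19,810 = $4,952,500
Remaining days: (262 − 250) × $51,550 = $618,600
Per-day component: $4,952,500 + $618,600 = $5,571,100
Base plus per-day: $63,000 + $5,571,100 = $5,634,100
Enhancement: 20% of $5,634,100 = $1,126,820
Enhanced fine: $5,634,100 + $1,126,820 = $6,760,920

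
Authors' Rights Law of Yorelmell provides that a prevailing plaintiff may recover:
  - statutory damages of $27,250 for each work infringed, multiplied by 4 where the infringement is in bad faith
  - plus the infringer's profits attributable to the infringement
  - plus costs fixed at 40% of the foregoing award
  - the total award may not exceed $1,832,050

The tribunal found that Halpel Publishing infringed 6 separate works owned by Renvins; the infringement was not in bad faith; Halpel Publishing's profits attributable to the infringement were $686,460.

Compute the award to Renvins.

$1,189,944

Statutory damages: 6 × $27,250 = $163,500
Infringement not in bad faith: no ×4 enhancement.
Combined award: $163,500 + $686,460 = $849,960
Costs: 40% of $849,960 = $339,984
Award plus costs: $849,960 + $339,984 = $1,189,944
Cap at $1,832,050: $1,189,944 is within the cap, no reduction.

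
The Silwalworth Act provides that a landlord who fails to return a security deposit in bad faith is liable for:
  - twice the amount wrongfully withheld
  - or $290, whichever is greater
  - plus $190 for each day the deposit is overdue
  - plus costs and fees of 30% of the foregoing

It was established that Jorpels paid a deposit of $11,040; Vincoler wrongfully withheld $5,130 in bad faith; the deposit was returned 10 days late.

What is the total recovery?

$15,808

Doubled: 2 × $5,130 = $10,260
Minimum $290: $10,260 meets the minimum, no increase.
Late-return penalty: 10 × $190 = $1,900
Damages plus late penalty: $10,260 + $1,900 = $12,160
Costs and fees: 30% of $12,160 = $3,648
Total recovery: $12,160 + $3,648 = $15,808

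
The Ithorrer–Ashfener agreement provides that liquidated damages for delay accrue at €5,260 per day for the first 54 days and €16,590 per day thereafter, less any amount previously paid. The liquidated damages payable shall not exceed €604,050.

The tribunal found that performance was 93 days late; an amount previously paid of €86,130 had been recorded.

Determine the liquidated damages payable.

€604,050

First 54 days: 54 × €5,260 = €284,040
Remaining days: (93 − 54) × €16,590 = €647,010
Accrued per-day damages: €284,040 + €647,010 = €931,050
Less amount previously paid: €931,050 − €86,130 = €844,920
Cap at €604,050: €844,920 exceeds the cap → €604,050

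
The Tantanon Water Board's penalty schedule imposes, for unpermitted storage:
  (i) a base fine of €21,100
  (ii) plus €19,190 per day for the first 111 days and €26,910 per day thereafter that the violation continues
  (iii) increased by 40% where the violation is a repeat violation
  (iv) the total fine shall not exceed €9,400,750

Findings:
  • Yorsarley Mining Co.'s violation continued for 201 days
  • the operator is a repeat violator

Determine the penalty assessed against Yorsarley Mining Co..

First 111 days: 111 × €19,190 = €2,130,090
Remaining days: (201 − 111) × €26,910 = €2,421,900
Per-day component: €2,130,090 + €2,421,900 = €4,551,990
Base plus per-day: €21,100 + €4,551,990 = €4,573,090
Enhancement: 40% of €4,573,090 = €1,829,236
Enhanced fine: €4,573,090 + €1,829,236 = €6,402,326
Cap at €9,400,750: €6,402,326 is within the cap, no reduction.

Civil penalty: €6,402,326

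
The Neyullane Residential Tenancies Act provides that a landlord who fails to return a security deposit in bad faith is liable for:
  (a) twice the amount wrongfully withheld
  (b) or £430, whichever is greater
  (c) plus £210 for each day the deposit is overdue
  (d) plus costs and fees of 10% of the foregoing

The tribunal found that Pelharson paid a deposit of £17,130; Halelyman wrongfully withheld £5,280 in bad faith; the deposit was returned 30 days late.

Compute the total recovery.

£18,546

Doubled: 2 × £5,280 = £10,560
Minimum £430: £10,560 meets the minimum, no increase.
Late-return penalty: 30 × £210 = £6,300
Damages plus late penalty: £10,560 + £6,300 = £16,860
Costs and fees: 10% of £16,860 = £1,686
Total recovery: £16,860 + £1,686 = £18,546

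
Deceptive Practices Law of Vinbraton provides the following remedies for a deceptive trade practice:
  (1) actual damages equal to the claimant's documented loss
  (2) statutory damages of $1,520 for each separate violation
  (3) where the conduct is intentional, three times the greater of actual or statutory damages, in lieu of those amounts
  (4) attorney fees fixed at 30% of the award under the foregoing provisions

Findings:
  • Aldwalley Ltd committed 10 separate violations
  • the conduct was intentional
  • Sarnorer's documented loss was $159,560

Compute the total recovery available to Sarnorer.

Statutory damages: 10 × $1,520 = $15,200
Greater of actual damages ($159,560) or statutory damages ($15,200): $159,560
Trebled: 3 × $159,560 = $478,680
Attorney fees: 30% of $478,680 = $143,604
Total recovery: $478,680 + $143,604 = $622,284

Total recovery: $622,284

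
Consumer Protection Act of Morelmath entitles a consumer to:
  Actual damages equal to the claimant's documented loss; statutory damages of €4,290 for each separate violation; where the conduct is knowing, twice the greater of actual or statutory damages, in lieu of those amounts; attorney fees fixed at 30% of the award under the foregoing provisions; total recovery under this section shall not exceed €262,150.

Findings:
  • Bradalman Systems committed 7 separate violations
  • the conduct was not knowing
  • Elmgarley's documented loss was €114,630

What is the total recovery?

Statutory damages: 7 × €4,290 = €30,030
Conduct not knowing: the in-lieu enhancement does not apply.
Actual plus statutory damages: €114,630 + €30,030 = €144,660
Attorney fees: 30% of €144,660 = €43,398
Total before cap: €144,660 + €43,398 = €188,058
Cap at €262,150: €188,058 is within the cap, no reduction.

€188,058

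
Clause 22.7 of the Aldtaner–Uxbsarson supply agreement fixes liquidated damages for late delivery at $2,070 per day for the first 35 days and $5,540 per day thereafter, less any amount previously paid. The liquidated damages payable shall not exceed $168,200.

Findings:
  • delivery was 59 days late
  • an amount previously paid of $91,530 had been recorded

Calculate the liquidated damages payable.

$113,880

First 35 days: 35 × $2,070 = $72,450
Remaining days: (59 − 35) × $5,540 = $132,960
Accrued per-day damages: $72,450 + $132,960 = $205,410
Less amount previously paid: $205,410 − $91,530 = $113,880
Cap at $168,200: $113,880 is within the cap, no reduction.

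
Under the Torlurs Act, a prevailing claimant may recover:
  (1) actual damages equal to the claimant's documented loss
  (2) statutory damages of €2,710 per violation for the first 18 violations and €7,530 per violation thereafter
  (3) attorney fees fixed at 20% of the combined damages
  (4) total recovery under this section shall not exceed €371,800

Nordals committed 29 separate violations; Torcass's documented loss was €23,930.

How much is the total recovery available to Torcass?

€186,648

First 18 violations: 18 × €2,710 = €48,780
Remaining violations: (29 − 18) × €7,530 = €82,830
Statutory damages: €48,780 + €82,830 = €131,610
Combined damages: €23,930 + €131,610 = €155,540
Attorney fees: 20% of €155,540 = €31,108
Total before cap: €155,540 + €31,108 = €186,648
Cap at €371,800: €186,648 is within the cap, no reduction.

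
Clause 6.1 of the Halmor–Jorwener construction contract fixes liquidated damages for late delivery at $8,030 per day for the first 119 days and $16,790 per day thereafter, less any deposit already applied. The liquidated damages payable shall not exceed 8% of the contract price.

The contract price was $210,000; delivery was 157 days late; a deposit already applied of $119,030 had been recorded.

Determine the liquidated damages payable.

First 119 days: 119 × $8,030 = $955,570
Remaining days: (157 − 119) × $16,790 = $638,020
Accrued per-day damages: $955,570 + $638,020 = $1,593,590
Less deposit already applied: $1,593,590 − $119,030 = $1,474,560
Cap: 8% of $210,000 = $16,800
Cap at $16,800: $1,474,560 exceeds the cap → $16,800

$16,800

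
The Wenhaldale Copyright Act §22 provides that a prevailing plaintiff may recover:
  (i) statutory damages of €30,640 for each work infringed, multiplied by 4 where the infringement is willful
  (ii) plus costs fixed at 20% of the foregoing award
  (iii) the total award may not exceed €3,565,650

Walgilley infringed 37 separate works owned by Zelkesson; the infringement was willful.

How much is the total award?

€3,565,650

Statutory damages: 37 × €30,640 = €1,133,680
Multiplied by 4: 4 × €1,133,680 = €4,534,720
Costs: 20% of €4,534,720 = €906,944
Award plus costs: €4,534,720 + €906,944 = €5,441,664
Cap at €3,565,650: €5,441,664 exceeds the cap → €3,565,650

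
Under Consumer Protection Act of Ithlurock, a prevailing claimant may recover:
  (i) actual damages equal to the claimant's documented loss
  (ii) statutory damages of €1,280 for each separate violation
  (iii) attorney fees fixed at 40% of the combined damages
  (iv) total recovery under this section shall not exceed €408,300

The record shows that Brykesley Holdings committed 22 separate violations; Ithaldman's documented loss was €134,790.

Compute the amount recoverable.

Statutory damages: 22 × €1,280 = €28,160
Combined damages: €134,790 + €28,160 = €162,950
Attorney fees: 40% of €162,950 = €65,180
Total before cap: €162,950 + €65,180 = €228,130
Cap at €408,300: €228,130 is within the cap, no reduction.

€228,130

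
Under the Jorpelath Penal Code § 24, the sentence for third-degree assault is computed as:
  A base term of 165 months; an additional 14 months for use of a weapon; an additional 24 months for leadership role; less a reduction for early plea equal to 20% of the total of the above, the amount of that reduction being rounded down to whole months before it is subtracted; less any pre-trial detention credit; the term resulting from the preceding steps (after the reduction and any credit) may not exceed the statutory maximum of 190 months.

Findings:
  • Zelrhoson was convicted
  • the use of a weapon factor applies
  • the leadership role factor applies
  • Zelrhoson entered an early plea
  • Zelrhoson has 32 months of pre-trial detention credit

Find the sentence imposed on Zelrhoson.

Use of a weapon enhancement: +14 months
Leadership role enhancement: +24 months
Adjusted term: 165 months + 14 months + 24 months = 203 months
Early plea reduction: 20% of 203 months = 40 months (rounded down)
After reduction: 203 − 40 = 163 months
Less pre-trial detention credit: 163 months − 32 months = 131 months
Cap at 190 months: 131 months is within the cap, no reduction.

131 months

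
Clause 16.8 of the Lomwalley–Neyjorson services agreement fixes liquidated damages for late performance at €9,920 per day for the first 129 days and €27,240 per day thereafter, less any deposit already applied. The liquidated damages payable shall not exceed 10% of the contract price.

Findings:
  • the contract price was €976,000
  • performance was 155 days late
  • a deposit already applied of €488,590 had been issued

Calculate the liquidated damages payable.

€97,600

First 129 days: 129 × €9,920 = €1,279,680
Remaining days: (155 − 129) × €27,240 = €708,240
Accrued per-day damages: €1,279,680 + €708,240 = €1,987,920
Less deposit already applied: €1,987,920 − €488,590 = €1,499,330
Cap: 10% of €976,000 = €97,600
Cap at €97,600: €1,499,330 exceeds the cap → €97,600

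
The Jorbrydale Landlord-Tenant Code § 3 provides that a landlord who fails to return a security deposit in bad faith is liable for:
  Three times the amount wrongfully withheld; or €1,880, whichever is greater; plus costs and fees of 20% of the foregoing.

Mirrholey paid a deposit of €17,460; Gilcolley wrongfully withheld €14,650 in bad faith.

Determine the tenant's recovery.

Trebled: 3 × €14,650 = €43,950
Minimum €1,880: €43,950 meets the minimum, no increase.
Costs and fees: 20% of €43,950 = €8,790
Total recovery: €43,950 + €8,790 = €52,740

€52,740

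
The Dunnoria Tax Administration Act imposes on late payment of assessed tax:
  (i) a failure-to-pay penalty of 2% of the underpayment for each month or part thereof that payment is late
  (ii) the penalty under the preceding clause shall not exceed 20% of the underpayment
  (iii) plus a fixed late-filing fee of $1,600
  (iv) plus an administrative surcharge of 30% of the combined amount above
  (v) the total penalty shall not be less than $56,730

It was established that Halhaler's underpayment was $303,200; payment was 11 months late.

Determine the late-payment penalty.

Penalty: $80,912

Accrued rate: 2% × 11 = 22%, capped at 20% → 20%
Failure-to-pay penalty: 20% of $303,200 = $60,640
Penalty before surcharge: $60,640 + $1,600 = $62,240
Administrative surcharge: 30% of $62,240 = $18,672
Total penalty: $62,240 + $18,672 = $80,912
Minimum $56,730: $80,912 meets the minimum, no increase.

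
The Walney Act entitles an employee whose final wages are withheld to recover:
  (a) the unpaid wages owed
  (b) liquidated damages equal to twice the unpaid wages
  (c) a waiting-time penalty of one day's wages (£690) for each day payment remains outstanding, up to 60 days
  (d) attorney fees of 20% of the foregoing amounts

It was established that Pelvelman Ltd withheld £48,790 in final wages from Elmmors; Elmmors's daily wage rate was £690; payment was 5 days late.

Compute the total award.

£179,784

Doubled: 2 × £48,790 = £97,580
Penalty days: min(5, 60) = 5
Waiting-time penalty: 5 × £690 = £3,450
Subtotal: £48,790 + £97,580 + £3,450 = £149,820
Attorney fees: 20% of £149,820 = £29,964
Total award: £149,820 + £29,964 = £179,784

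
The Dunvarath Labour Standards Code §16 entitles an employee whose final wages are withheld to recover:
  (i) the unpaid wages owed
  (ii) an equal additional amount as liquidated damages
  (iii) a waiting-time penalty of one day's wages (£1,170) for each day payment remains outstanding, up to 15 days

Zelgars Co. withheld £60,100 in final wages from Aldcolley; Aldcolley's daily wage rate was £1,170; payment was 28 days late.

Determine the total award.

Liquidated damages (equal amount): £60,100
Penalty days: min(28, 15) = 15
Waiting-time penalty: 15 × £1,170 = £17,550
Total award: £60,100 + £60,100 + £17,550 = £137,750

£137,750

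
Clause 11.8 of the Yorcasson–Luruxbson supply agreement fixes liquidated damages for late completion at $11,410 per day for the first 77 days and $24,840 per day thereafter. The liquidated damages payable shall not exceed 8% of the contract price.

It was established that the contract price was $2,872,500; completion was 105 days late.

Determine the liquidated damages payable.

First 77 days: 77 × $11,410 = $878,570
Remaining days: (105 − 77) × $24,840 = $695,520
Accrued per-day damages: $878,570 + $695,520 = $1,574,090
Cap: 8% of $2,872,500 = $229,800
Cap at $229,800: $1,574,090 exceeds the cap → $229,800

$229,800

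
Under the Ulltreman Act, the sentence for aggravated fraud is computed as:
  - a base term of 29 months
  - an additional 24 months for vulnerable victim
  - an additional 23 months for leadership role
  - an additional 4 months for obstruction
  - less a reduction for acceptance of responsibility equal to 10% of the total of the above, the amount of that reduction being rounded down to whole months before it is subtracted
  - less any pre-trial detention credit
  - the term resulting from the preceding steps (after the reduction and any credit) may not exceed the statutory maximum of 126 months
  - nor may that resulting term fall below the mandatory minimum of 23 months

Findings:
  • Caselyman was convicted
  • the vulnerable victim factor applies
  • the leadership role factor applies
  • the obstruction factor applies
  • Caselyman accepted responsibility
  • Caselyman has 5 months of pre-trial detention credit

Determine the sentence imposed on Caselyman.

Vulnerable victim enhancement: +24 months
Leadership role enhancement: +23 months
Obstruction enhancement: +4 months
Adjusted term: 29 months + 24 months + 23 months + 4 months = 80 months
Acceptance of responsibility reduction: 10% of 80 months = 8 months (rounded down)
After reduction: 80 − 8 = 72 months
Less pre-trial detention credit: 72 months − 5 months = 67 months
Cap at 126 months: 67 months is within the cap, no reduction.
Minimum 23 months: 67 months meets the minimum, no increase.

67 months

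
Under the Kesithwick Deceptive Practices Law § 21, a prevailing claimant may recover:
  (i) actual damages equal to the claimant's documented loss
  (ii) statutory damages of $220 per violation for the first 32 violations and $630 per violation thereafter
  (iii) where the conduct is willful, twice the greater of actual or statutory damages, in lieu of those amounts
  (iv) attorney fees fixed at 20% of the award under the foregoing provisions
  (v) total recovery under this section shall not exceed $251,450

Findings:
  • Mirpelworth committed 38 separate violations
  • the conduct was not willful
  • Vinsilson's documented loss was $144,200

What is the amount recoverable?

First 32 violations: 32 × $220 = $7,040
Remaining violations: (38 − 32) × $630 = $3,780
Statutory damages: $7,040 + $3,780 = $10,820
Conduct not willful: the in-lieu enhancement does not apply.
Actual plus statutory damages: $144,200 + $10,820 = $155,020
Attorney fees: 20% of $155,020 = $31,004
Total before cap: $155,020 + $31,004 = $186,024
Cap at $251,450: $186,024 is within the cap, no reduction.

$186,024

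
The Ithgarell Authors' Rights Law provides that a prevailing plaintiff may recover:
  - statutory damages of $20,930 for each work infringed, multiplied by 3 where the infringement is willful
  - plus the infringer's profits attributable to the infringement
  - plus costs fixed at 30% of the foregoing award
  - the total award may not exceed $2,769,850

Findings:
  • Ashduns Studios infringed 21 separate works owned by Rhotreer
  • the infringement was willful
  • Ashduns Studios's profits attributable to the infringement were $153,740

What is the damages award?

$1,914,029

Statutory damages: 21 × $20,930 = $439,530
Trebled: 3 × $439,530 = $1,318,590
Combined award: $1,318,590 + $153,740 = $1,472,330
Costs: 30% of $1,472,330 = $441,699
Award plus costs: $1,472,330 + $441,699 = $1,914,029
Cap at $2,769,850: $1,914,029 is within the cap, no reduction.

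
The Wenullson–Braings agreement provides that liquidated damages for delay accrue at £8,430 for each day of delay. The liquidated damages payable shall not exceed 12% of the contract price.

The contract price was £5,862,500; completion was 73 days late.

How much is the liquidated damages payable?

£615,390

Per-day damages: 73 × £8,430 = £615,390
Cap: 12% of £5,862,500 = £703,500
Cap at £703,500: £615,390 is within the cap, no reduction.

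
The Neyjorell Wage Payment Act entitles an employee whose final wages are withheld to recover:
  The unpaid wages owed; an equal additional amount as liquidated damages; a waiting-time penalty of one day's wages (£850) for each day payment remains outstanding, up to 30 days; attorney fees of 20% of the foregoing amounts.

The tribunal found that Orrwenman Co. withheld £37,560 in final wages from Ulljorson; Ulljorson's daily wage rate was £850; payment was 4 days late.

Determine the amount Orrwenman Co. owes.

£94,224

Liquidated damages (equal amount): £37,560
Penalty days: min(4, 30) = 4
Waiting-time penalty: 4 × £850 = £3,400
Subtotal: £37,560 + £37,560 + £3,400 = £78,520
Attorney fees: 20% of £78,520 = £15,704
Total award: £78,520 + £15,704 = £94,224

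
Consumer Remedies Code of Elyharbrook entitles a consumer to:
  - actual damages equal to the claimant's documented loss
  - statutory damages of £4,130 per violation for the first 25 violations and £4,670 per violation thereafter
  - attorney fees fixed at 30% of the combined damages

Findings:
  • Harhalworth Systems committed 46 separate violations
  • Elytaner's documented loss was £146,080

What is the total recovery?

Total recovery: £451,620

First 25 violations: 25 × £4,130 = £103,250
Remaining violations: (46 − 25) × £4,670 = £98,070
Statutory damages: £103,250 + £98,070 = £201,320
Combined damages: £146,080 + £201,320 = £347,400
Attorney fees: 30% of £347,400 = £104,220
Total recovery: £347,400 + £104,220 = £451,620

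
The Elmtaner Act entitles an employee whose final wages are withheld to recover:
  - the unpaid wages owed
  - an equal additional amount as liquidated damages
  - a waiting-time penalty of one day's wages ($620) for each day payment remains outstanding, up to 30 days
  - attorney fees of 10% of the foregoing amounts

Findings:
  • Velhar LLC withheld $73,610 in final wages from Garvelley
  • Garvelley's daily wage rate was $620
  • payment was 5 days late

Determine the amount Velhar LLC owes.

Liquidated damages (equal amount): $73,610
Penalty days: min(5, 30) = 5
Waiting-time penalty: 5 × $620 = $3,100
Subtotal: $73,610 + $73,610 + $3,100 = $150,320
Attorney fees: 10% of $150,320 = $15,032
Total award: $150,320 + $15,032 = $165,352

$165,352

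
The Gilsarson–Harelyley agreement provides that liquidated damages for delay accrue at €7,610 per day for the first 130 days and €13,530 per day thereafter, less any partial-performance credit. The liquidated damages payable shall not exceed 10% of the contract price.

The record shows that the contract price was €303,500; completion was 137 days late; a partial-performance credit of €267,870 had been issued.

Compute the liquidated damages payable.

First 130 days: 130 × €7,610 = €989,300
Remaining days: (137 − 130) × €13,530 = €94,710
Accrued per-day damages: €989,300 + €94,710 = €1,084,010
Less partial-performance credit: €1,084,010 − €267,870 = €816,140
Cap: 10% of €303,500 = €30,350
Cap at €30,350: €816,140 exceeds the cap → €30,350

€30,350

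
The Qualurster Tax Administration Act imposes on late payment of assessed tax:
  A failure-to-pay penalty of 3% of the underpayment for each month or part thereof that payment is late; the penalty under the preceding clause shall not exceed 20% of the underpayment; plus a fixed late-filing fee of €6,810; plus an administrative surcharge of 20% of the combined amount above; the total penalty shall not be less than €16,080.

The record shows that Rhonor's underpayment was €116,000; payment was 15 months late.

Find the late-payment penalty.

€36,012

Accrued rate: 3% × 15 = 45%, capped at 20% → 20%
Failure-to-pay penalty: 20% of €116,000 = €23,200
Penalty before surcharge: €23,200 + €6,810 = €30,010
Administrative surcharge: 20% of €30,010 = €6,002
Total penalty: €30,010 + €6,002 = €36,012
Minimum €16,080: €36,012 meets the minimum, no increase.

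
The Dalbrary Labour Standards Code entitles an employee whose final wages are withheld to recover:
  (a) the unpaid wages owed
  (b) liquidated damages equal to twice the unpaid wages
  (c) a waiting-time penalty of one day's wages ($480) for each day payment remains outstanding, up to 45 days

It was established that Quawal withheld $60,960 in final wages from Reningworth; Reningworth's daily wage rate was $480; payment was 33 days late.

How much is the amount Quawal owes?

Doubled: 2 × $60,960 = $121,920
Penalty days: min(33, 45) = 33
Waiting-time penalty: 33 × $480 = $15,840
Total award: $60,960 + $121,920 + $15,840 = $198,720

$198,720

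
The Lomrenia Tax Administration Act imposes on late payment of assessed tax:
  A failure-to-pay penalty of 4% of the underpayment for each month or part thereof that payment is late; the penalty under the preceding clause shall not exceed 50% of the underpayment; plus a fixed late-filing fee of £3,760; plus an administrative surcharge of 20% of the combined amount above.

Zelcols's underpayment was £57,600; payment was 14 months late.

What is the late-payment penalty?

£39,072

Accrued rate: 4% × 14 = 56%, capped at 50% → 50%
Failure-to-pay penalty: 50% of £57,600 = £28,800
Penalty before surcharge: £28,800 + £3,760 = £32,560
Administrative surcharge: 20% of £32,560 = £6,512
Total penalty: £32,560 + £6,512 = £39,072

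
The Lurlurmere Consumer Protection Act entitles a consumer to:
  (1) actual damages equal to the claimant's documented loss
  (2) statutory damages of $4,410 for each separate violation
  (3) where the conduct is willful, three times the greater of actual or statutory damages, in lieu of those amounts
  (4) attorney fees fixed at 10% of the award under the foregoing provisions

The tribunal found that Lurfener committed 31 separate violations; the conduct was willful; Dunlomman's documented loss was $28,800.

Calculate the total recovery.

$451,143

Statutory damages: 31 × $4,410 = $136,710
Greater of actual damages ($28,800) or statutory damages ($136,710): $136,710
Trebled: 3 × $136,710 = $410,130
Attorney fees: 10% of $410,130 = $41,013
Total recovery: $410,130 + $41,013 = $451,143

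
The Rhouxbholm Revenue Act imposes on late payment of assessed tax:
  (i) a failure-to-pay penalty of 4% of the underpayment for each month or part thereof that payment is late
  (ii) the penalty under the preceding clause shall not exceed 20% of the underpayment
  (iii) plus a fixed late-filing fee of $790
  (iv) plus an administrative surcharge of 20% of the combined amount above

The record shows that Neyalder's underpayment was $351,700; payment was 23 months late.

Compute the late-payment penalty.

Accrued rate: 4% × 23 = 92%, capped at 20% → 20%
Failure-to-pay penalty: 20% of $351,700 = $70,340
Penalty before surcharge: $70,340 + $790 = $71,130
Administrative surcharge: 20% of $71,130 = $14,226
Total penalty: $71,130 + $14,226 = $85,356

$85,356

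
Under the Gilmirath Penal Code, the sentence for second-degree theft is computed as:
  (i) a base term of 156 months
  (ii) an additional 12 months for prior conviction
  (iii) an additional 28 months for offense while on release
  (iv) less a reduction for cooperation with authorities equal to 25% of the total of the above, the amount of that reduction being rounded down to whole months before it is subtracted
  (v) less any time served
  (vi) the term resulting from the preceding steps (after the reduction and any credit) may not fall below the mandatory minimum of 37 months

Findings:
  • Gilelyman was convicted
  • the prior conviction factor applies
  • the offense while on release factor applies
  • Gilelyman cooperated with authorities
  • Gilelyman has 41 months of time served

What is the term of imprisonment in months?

Sentence: 106 months

Prior conviction enhancement: +12 months
Offense while on release enhancement: +28 months
Adjusted term: 156 months + 12 months + 28 months = 196 months
Cooperation with authorities reduction: 25% of 196 months = 49 months (rounded down)
After reduction: 196 − 49 = 147 months
Less time served: 147 months − 41 months = 106 months
Minimum 37 months: 106 months meets the minimum, no increase.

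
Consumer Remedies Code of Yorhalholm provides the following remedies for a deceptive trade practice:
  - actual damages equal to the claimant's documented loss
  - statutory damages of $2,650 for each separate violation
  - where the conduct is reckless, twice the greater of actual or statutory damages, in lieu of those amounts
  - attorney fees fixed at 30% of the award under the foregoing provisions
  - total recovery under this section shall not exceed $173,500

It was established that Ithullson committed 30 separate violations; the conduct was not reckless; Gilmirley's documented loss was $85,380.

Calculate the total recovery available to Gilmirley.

$173,500

Statutory damages: 30 × $2,650 = $79,500
Conduct not reckless: the in-lieu enhancement does not apply.
Actual plus statutory damages: $85,380 + $79,500 = $164,880
Attorney fees: 30% of $164,880 = $49,464
Total before cap: $164,880 + $49,464 = $214,344
Cap at $173,500: $214,344 exceeds the cap → $173,500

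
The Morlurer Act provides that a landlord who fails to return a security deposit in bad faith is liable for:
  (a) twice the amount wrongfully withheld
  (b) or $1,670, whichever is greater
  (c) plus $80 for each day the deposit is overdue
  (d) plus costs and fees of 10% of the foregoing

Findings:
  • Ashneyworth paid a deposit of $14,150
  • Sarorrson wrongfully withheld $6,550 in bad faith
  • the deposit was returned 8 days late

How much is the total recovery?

$15,114

Doubled: 2 × $6,550 = $13,100
Minimum $1,670: $13,100 meets the minimum, no increase.
Late-return penalty: 8 × $80 = $640
Damages plus late penalty: $13,100 + $640 = $13,740
Costs and fees: 10% of $13,740 = $1,374
Total recovery: $13,740 + $1,374 = $15,114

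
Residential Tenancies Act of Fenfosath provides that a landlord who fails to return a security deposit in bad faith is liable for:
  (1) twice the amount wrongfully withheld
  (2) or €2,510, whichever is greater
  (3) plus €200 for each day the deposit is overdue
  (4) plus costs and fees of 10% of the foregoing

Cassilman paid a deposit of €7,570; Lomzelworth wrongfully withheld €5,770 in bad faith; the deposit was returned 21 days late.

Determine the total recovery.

Recovery: €17,314

Doubled: 2 × €5,770 = €11,540
Minimum €2,510: €11,540 meets the minimum, no increase.
Late-return penalty: 21 × €200 = €4,200
Damages plus late penalty: €11,540 + €4,200 = €15,740
Costs and fees: 10% of €15,740 = €1,574
Total recovery: €15,740 + €1,574 = €17,314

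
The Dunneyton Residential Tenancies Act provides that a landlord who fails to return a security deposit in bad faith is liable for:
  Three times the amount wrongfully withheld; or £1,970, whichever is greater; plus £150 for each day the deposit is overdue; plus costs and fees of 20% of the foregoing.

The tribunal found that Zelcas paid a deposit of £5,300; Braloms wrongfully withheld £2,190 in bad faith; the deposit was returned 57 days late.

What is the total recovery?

£18,144

Trebled: 3 × £2,190 = £6,570
Minimum £1,970: £6,570 meets the minimum, no increase.
Late-return penalty: 57 × £150 = £8,550
Damages plus late penalty: £6,570 + £8,550 = £15,120
Costs and fees: 20% of £15,120 = £3,024
Total recovery: £15,120 + £3,024 = £18,144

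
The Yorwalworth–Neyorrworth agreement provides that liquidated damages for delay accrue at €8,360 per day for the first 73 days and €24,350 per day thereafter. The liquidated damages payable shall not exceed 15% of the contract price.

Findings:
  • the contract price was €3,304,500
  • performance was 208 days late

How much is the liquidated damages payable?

First 73 days: 73 × €8,360 = €610,280
Remaining days: (208 − 73) × €24,350 = €3,287,250
Accrued per-day damages: €610,280 + €3,287,250 = €3,897,530
Cap: 15% of €3,304,500 = €495,675
Cap at €495,675: €3,897,530 exceeds the cap → €495,675

€495,675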